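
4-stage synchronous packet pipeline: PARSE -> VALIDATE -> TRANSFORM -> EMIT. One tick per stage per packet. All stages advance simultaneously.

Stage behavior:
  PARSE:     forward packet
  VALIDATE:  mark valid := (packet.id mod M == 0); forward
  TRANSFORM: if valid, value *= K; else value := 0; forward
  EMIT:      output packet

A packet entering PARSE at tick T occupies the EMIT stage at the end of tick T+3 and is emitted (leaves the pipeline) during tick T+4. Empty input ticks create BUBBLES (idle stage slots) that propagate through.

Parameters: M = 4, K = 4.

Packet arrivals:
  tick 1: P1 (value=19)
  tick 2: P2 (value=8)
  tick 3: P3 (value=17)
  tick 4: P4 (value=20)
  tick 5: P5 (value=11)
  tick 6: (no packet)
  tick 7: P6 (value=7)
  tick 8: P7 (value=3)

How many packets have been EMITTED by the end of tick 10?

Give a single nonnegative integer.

Tick 1: [PARSE:P1(v=19,ok=F), VALIDATE:-, TRANSFORM:-, EMIT:-] out:-; in:P1
Tick 2: [PARSE:P2(v=8,ok=F), VALIDATE:P1(v=19,ok=F), TRANSFORM:-, EMIT:-] out:-; in:P2
Tick 3: [PARSE:P3(v=17,ok=F), VALIDATE:P2(v=8,ok=F), TRANSFORM:P1(v=0,ok=F), EMIT:-] out:-; in:P3
Tick 4: [PARSE:P4(v=20,ok=F), VALIDATE:P3(v=17,ok=F), TRANSFORM:P2(v=0,ok=F), EMIT:P1(v=0,ok=F)] out:-; in:P4
Tick 5: [PARSE:P5(v=11,ok=F), VALIDATE:P4(v=20,ok=T), TRANSFORM:P3(v=0,ok=F), EMIT:P2(v=0,ok=F)] out:P1(v=0); in:P5
Tick 6: [PARSE:-, VALIDATE:P5(v=11,ok=F), TRANSFORM:P4(v=80,ok=T), EMIT:P3(v=0,ok=F)] out:P2(v=0); in:-
Tick 7: [PARSE:P6(v=7,ok=F), VALIDATE:-, TRANSFORM:P5(v=0,ok=F), EMIT:P4(v=80,ok=T)] out:P3(v=0); in:P6
Tick 8: [PARSE:P7(v=3,ok=F), VALIDATE:P6(v=7,ok=F), TRANSFORM:-, EMIT:P5(v=0,ok=F)] out:P4(v=80); in:P7
Tick 9: [PARSE:-, VALIDATE:P7(v=3,ok=F), TRANSFORM:P6(v=0,ok=F), EMIT:-] out:P5(v=0); in:-
Tick 10: [PARSE:-, VALIDATE:-, TRANSFORM:P7(v=0,ok=F), EMIT:P6(v=0,ok=F)] out:-; in:-
Emitted by tick 10: ['P1', 'P2', 'P3', 'P4', 'P5']

Answer: 5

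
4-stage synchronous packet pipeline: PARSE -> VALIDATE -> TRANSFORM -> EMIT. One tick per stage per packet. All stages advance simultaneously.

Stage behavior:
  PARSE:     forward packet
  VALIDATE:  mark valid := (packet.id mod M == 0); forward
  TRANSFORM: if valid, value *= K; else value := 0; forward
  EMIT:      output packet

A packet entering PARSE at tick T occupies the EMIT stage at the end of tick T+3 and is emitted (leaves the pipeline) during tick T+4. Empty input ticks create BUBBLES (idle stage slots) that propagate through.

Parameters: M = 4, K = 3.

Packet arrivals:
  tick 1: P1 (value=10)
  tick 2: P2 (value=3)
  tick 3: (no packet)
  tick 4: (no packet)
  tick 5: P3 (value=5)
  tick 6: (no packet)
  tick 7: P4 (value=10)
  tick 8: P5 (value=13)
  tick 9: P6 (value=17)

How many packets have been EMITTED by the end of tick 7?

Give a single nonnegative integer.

Answer: 2

Derivation:
Tick 1: [PARSE:P1(v=10,ok=F), VALIDATE:-, TRANSFORM:-, EMIT:-] out:-; in:P1
Tick 2: [PARSE:P2(v=3,ok=F), VALIDATE:P1(v=10,ok=F), TRANSFORM:-, EMIT:-] out:-; in:P2
Tick 3: [PARSE:-, VALIDATE:P2(v=3,ok=F), TRANSFORM:P1(v=0,ok=F), EMIT:-] out:-; in:-
Tick 4: [PARSE:-, VALIDATE:-, TRANSFORM:P2(v=0,ok=F), EMIT:P1(v=0,ok=F)] out:-; in:-
Tick 5: [PARSE:P3(v=5,ok=F), VALIDATE:-, TRANSFORM:-, EMIT:P2(v=0,ok=F)] out:P1(v=0); in:P3
Tick 6: [PARSE:-, VALIDATE:P3(v=5,ok=F), TRANSFORM:-, EMIT:-] out:P2(v=0); in:-
Tick 7: [PARSE:P4(v=10,ok=F), VALIDATE:-, TRANSFORM:P3(v=0,ok=F), EMIT:-] out:-; in:P4
Emitted by tick 7: ['P1', 'P2']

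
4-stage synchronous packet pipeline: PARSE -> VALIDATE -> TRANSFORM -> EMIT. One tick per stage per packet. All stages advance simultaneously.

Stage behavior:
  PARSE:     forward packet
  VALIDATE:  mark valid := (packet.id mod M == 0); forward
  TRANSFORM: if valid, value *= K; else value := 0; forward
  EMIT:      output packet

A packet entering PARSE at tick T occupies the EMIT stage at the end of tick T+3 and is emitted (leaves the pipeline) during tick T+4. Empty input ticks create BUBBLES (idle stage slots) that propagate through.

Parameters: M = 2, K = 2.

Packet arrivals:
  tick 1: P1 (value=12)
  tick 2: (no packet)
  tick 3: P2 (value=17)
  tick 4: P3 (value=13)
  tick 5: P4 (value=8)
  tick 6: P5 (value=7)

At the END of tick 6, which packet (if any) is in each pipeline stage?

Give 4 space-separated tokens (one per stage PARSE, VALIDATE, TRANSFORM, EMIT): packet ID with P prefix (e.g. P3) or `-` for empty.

Tick 1: [PARSE:P1(v=12,ok=F), VALIDATE:-, TRANSFORM:-, EMIT:-] out:-; in:P1
Tick 2: [PARSE:-, VALIDATE:P1(v=12,ok=F), TRANSFORM:-, EMIT:-] out:-; in:-
Tick 3: [PARSE:P2(v=17,ok=F), VALIDATE:-, TRANSFORM:P1(v=0,ok=F), EMIT:-] out:-; in:P2
Tick 4: [PARSE:P3(v=13,ok=F), VALIDATE:P2(v=17,ok=T), TRANSFORM:-, EMIT:P1(v=0,ok=F)] out:-; in:P3
Tick 5: [PARSE:P4(v=8,ok=F), VALIDATE:P3(v=13,ok=F), TRANSFORM:P2(v=34,ok=T), EMIT:-] out:P1(v=0); in:P4
Tick 6: [PARSE:P5(v=7,ok=F), VALIDATE:P4(v=8,ok=T), TRANSFORM:P3(v=0,ok=F), EMIT:P2(v=34,ok=T)] out:-; in:P5
At end of tick 6: ['P5', 'P4', 'P3', 'P2']

Answer: P5 P4 P3 P2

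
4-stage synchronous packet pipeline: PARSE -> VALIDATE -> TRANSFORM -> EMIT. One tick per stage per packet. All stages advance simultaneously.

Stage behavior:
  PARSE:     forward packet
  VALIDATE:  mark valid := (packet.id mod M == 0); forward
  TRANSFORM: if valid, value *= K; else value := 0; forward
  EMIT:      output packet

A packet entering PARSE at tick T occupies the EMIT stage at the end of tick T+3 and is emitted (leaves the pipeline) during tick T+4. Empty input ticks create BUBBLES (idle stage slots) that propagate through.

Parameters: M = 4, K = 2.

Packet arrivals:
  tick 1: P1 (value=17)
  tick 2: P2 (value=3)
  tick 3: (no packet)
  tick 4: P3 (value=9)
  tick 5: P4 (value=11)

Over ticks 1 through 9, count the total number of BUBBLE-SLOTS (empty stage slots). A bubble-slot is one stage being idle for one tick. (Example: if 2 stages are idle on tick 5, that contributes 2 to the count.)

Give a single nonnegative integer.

Answer: 20

Derivation:
Tick 1: [PARSE:P1(v=17,ok=F), VALIDATE:-, TRANSFORM:-, EMIT:-] out:-; bubbles=3
Tick 2: [PARSE:P2(v=3,ok=F), VALIDATE:P1(v=17,ok=F), TRANSFORM:-, EMIT:-] out:-; bubbles=2
Tick 3: [PARSE:-, VALIDATE:P2(v=3,ok=F), TRANSFORM:P1(v=0,ok=F), EMIT:-] out:-; bubbles=2
Tick 4: [PARSE:P3(v=9,ok=F), VALIDATE:-, TRANSFORM:P2(v=0,ok=F), EMIT:P1(v=0,ok=F)] out:-; bubbles=1
Tick 5: [PARSE:P4(v=11,ok=F), VALIDATE:P3(v=9,ok=F), TRANSFORM:-, EMIT:P2(v=0,ok=F)] out:P1(v=0); bubbles=1
Tick 6: [PARSE:-, VALIDATE:P4(v=11,ok=T), TRANSFORM:P3(v=0,ok=F), EMIT:-] out:P2(v=0); bubbles=2
Tick 7: [PARSE:-, VALIDATE:-, TRANSFORM:P4(v=22,ok=T), EMIT:P3(v=0,ok=F)] out:-; bubbles=2
Tick 8: [PARSE:-, VALIDATE:-, TRANSFORM:-, EMIT:P4(v=22,ok=T)] out:P3(v=0); bubbles=3
Tick 9: [PARSE:-, VALIDATE:-, TRANSFORM:-, EMIT:-] out:P4(v=22); bubbles=4
Total bubble-slots: 20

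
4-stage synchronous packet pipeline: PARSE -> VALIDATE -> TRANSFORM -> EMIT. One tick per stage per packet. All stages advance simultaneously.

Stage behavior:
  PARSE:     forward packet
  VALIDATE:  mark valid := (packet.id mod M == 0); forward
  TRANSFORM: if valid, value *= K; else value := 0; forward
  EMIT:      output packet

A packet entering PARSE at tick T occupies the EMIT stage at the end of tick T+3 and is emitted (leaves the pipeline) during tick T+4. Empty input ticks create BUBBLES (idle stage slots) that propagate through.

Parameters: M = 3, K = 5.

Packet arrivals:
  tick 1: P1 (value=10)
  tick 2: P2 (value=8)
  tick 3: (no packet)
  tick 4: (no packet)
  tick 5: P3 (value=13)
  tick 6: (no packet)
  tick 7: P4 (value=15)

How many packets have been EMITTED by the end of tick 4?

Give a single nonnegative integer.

Tick 1: [PARSE:P1(v=10,ok=F), VALIDATE:-, TRANSFORM:-, EMIT:-] out:-; in:P1
Tick 2: [PARSE:P2(v=8,ok=F), VALIDATE:P1(v=10,ok=F), TRANSFORM:-, EMIT:-] out:-; in:P2
Tick 3: [PARSE:-, VALIDATE:P2(v=8,ok=F), TRANSFORM:P1(v=0,ok=F), EMIT:-] out:-; in:-
Tick 4: [PARSE:-, VALIDATE:-, TRANSFORM:P2(v=0,ok=F), EMIT:P1(v=0,ok=F)] out:-; in:-
Emitted by tick 4: []

Answer: 0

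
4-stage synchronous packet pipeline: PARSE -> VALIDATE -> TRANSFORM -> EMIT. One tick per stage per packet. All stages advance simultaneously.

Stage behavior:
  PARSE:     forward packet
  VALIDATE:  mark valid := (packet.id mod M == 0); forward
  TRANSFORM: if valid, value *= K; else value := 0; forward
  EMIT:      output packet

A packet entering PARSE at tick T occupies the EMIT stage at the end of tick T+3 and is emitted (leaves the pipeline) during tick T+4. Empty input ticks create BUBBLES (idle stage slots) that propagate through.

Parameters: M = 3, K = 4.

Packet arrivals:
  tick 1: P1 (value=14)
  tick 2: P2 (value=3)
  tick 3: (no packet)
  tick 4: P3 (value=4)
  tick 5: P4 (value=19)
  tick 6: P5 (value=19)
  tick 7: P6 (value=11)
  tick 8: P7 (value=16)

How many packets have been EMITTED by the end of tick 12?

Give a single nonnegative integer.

Tick 1: [PARSE:P1(v=14,ok=F), VALIDATE:-, TRANSFORM:-, EMIT:-] out:-; in:P1
Tick 2: [PARSE:P2(v=3,ok=F), VALIDATE:P1(v=14,ok=F), TRANSFORM:-, EMIT:-] out:-; in:P2
Tick 3: [PARSE:-, VALIDATE:P2(v=3,ok=F), TRANSFORM:P1(v=0,ok=F), EMIT:-] out:-; in:-
Tick 4: [PARSE:P3(v=4,ok=F), VALIDATE:-, TRANSFORM:P2(v=0,ok=F), EMIT:P1(v=0,ok=F)] out:-; in:P3
Tick 5: [PARSE:P4(v=19,ok=F), VALIDATE:P3(v=4,ok=T), TRANSFORM:-, EMIT:P2(v=0,ok=F)] out:P1(v=0); in:P4
Tick 6: [PARSE:P5(v=19,ok=F), VALIDATE:P4(v=19,ok=F), TRANSFORM:P3(v=16,ok=T), EMIT:-] out:P2(v=0); in:P5
Tick 7: [PARSE:P6(v=11,ok=F), VALIDATE:P5(v=19,ok=F), TRANSFORM:P4(v=0,ok=F), EMIT:P3(v=16,ok=T)] out:-; in:P6
Tick 8: [PARSE:P7(v=16,ok=F), VALIDATE:P6(v=11,ok=T), TRANSFORM:P5(v=0,ok=F), EMIT:P4(v=0,ok=F)] out:P3(v=16); in:P7
Tick 9: [PARSE:-, VALIDATE:P7(v=16,ok=F), TRANSFORM:P6(v=44,ok=T), EMIT:P5(v=0,ok=F)] out:P4(v=0); in:-
Tick 10: [PARSE:-, VALIDATE:-, TRANSFORM:P7(v=0,ok=F), EMIT:P6(v=44,ok=T)] out:P5(v=0); in:-
Tick 11: [PARSE:-, VALIDATE:-, TRANSFORM:-, EMIT:P7(v=0,ok=F)] out:P6(v=44); in:-
Tick 12: [PARSE:-, VALIDATE:-, TRANSFORM:-, EMIT:-] out:P7(v=0); in:-
Emitted by tick 12: ['P1', 'P2', 'P3', 'P4', 'P5', 'P6', 'P7']

Answer: 7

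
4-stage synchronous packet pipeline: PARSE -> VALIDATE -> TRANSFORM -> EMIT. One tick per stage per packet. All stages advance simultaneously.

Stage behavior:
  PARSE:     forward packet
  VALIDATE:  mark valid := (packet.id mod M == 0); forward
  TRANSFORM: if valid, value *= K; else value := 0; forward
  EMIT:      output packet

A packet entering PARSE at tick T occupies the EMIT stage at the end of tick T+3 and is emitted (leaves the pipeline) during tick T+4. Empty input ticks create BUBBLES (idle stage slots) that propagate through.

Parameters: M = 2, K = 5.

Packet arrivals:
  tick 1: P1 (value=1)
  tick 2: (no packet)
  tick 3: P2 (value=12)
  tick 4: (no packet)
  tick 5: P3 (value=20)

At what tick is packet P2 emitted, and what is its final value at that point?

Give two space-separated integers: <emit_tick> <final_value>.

Answer: 7 60

Derivation:
Tick 1: [PARSE:P1(v=1,ok=F), VALIDATE:-, TRANSFORM:-, EMIT:-] out:-; in:P1
Tick 2: [PARSE:-, VALIDATE:P1(v=1,ok=F), TRANSFORM:-, EMIT:-] out:-; in:-
Tick 3: [PARSE:P2(v=12,ok=F), VALIDATE:-, TRANSFORM:P1(v=0,ok=F), EMIT:-] out:-; in:P2
Tick 4: [PARSE:-, VALIDATE:P2(v=12,ok=T), TRANSFORM:-, EMIT:P1(v=0,ok=F)] out:-; in:-
Tick 5: [PARSE:P3(v=20,ok=F), VALIDATE:-, TRANSFORM:P2(v=60,ok=T), EMIT:-] out:P1(v=0); in:P3
Tick 6: [PARSE:-, VALIDATE:P3(v=20,ok=F), TRANSFORM:-, EMIT:P2(v=60,ok=T)] out:-; in:-
Tick 7: [PARSE:-, VALIDATE:-, TRANSFORM:P3(v=0,ok=F), EMIT:-] out:P2(v=60); in:-
Tick 8: [PARSE:-, VALIDATE:-, TRANSFORM:-, EMIT:P3(v=0,ok=F)] out:-; in:-
Tick 9: [PARSE:-, VALIDATE:-, TRANSFORM:-, EMIT:-] out:P3(v=0); in:-
P2: arrives tick 3, valid=True (id=2, id%2=0), emit tick 7, final value 60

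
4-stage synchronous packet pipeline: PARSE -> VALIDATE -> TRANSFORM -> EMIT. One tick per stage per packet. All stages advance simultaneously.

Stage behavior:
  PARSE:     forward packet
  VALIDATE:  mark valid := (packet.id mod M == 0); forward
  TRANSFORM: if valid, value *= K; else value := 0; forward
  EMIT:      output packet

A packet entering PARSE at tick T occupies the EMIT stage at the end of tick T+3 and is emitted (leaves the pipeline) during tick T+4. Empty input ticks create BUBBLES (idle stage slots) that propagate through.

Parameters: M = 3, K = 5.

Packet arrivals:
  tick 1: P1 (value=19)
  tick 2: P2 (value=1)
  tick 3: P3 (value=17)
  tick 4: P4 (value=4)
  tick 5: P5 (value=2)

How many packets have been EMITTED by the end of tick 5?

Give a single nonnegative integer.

Answer: 1

Derivation:
Tick 1: [PARSE:P1(v=19,ok=F), VALIDATE:-, TRANSFORM:-, EMIT:-] out:-; in:P1
Tick 2: [PARSE:P2(v=1,ok=F), VALIDATE:P1(v=19,ok=F), TRANSFORM:-, EMIT:-] out:-; in:P2
Tick 3: [PARSE:P3(v=17,ok=F), VALIDATE:P2(v=1,ok=F), TRANSFORM:P1(v=0,ok=F), EMIT:-] out:-; in:P3
Tick 4: [PARSE:P4(v=4,ok=F), VALIDATE:P3(v=17,ok=T), TRANSFORM:P2(v=0,ok=F), EMIT:P1(v=0,ok=F)] out:-; in:P4
Tick 5: [PARSE:P5(v=2,ok=F), VALIDATE:P4(v=4,ok=F), TRANSFORM:P3(v=85,ok=T), EMIT:P2(v=0,ok=F)] out:P1(v=0); in:P5
Emitted by tick 5: ['P1']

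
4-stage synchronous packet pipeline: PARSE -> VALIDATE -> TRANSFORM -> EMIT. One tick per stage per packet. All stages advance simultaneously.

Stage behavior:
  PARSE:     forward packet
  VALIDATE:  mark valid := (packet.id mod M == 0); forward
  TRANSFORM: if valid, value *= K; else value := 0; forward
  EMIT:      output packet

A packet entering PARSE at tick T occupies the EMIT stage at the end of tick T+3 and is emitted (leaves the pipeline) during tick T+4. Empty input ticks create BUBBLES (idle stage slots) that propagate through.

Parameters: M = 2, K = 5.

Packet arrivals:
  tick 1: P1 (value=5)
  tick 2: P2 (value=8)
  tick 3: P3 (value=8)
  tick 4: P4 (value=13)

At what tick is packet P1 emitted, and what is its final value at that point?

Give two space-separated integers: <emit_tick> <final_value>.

Answer: 5 0

Derivation:
Tick 1: [PARSE:P1(v=5,ok=F), VALIDATE:-, TRANSFORM:-, EMIT:-] out:-; in:P1
Tick 2: [PARSE:P2(v=8,ok=F), VALIDATE:P1(v=5,ok=F), TRANSFORM:-, EMIT:-] out:-; in:P2
Tick 3: [PARSE:P3(v=8,ok=F), VALIDATE:P2(v=8,ok=T), TRANSFORM:P1(v=0,ok=F), EMIT:-] out:-; in:P3
Tick 4: [PARSE:P4(v=13,ok=F), VALIDATE:P3(v=8,ok=F), TRANSFORM:P2(v=40,ok=T), EMIT:P1(v=0,ok=F)] out:-; in:P4
Tick 5: [PARSE:-, VALIDATE:P4(v=13,ok=T), TRANSFORM:P3(v=0,ok=F), EMIT:P2(v=40,ok=T)] out:P1(v=0); in:-
Tick 6: [PARSE:-, VALIDATE:-, TRANSFORM:P4(v=65,ok=T), EMIT:P3(v=0,ok=F)] out:P2(v=40); in:-
Tick 7: [PARSE:-, VALIDATE:-, TRANSFORM:-, EMIT:P4(v=65,ok=T)] out:P3(v=0); in:-
Tick 8: [PARSE:-, VALIDATE:-, TRANSFORM:-, EMIT:-] out:P4(v=65); in:-
P1: arrives tick 1, valid=False (id=1, id%2=1), emit tick 5, final value 0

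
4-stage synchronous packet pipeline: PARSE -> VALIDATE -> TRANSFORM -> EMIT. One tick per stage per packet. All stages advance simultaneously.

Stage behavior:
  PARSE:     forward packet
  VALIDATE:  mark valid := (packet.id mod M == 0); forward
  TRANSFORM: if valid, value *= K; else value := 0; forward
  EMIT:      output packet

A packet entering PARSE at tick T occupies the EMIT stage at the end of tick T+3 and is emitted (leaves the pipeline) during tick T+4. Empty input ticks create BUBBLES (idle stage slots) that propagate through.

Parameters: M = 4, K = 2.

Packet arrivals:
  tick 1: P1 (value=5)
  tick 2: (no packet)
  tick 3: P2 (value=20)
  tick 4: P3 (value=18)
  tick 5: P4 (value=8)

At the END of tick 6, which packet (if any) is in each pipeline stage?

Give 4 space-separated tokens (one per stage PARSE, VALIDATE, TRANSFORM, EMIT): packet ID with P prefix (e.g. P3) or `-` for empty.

Tick 1: [PARSE:P1(v=5,ok=F), VALIDATE:-, TRANSFORM:-, EMIT:-] out:-; in:P1
Tick 2: [PARSE:-, VALIDATE:P1(v=5,ok=F), TRANSFORM:-, EMIT:-] out:-; in:-
Tick 3: [PARSE:P2(v=20,ok=F), VALIDATE:-, TRANSFORM:P1(v=0,ok=F), EMIT:-] out:-; in:P2
Tick 4: [PARSE:P3(v=18,ok=F), VALIDATE:P2(v=20,ok=F), TRANSFORM:-, EMIT:P1(v=0,ok=F)] out:-; in:P3
Tick 5: [PARSE:P4(v=8,ok=F), VALIDATE:P3(v=18,ok=F), TRANSFORM:P2(v=0,ok=F), EMIT:-] out:P1(v=0); in:P4
Tick 6: [PARSE:-, VALIDATE:P4(v=8,ok=T), TRANSFORM:P3(v=0,ok=F), EMIT:P2(v=0,ok=F)] out:-; in:-
At end of tick 6: ['-', 'P4', 'P3', 'P2']

Answer: - P4 P3 P2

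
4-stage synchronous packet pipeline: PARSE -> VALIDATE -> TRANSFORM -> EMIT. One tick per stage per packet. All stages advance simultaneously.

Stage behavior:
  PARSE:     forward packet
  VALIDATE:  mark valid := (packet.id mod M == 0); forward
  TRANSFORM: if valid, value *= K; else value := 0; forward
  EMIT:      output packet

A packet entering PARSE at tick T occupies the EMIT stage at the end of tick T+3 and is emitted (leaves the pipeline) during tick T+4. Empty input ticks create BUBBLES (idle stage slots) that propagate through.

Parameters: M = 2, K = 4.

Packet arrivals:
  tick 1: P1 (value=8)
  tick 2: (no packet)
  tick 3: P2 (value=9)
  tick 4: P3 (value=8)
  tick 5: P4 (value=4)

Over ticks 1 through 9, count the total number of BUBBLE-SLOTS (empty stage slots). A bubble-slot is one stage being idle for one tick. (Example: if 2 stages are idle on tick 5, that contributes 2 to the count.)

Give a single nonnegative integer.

Tick 1: [PARSE:P1(v=8,ok=F), VALIDATE:-, TRANSFORM:-, EMIT:-] out:-; bubbles=3
Tick 2: [PARSE:-, VALIDATE:P1(v=8,ok=F), TRANSFORM:-, EMIT:-] out:-; bubbles=3
Tick 3: [PARSE:P2(v=9,ok=F), VALIDATE:-, TRANSFORM:P1(v=0,ok=F), EMIT:-] out:-; bubbles=2
Tick 4: [PARSE:P3(v=8,ok=F), VALIDATE:P2(v=9,ok=T), TRANSFORM:-, EMIT:P1(v=0,ok=F)] out:-; bubbles=1
Tick 5: [PARSE:P4(v=4,ok=F), VALIDATE:P3(v=8,ok=F), TRANSFORM:P2(v=36,ok=T), EMIT:-] out:P1(v=0); bubbles=1
Tick 6: [PARSE:-, VALIDATE:P4(v=4,ok=T), TRANSFORM:P3(v=0,ok=F), EMIT:P2(v=36,ok=T)] out:-; bubbles=1
Tick 7: [PARSE:-, VALIDATE:-, TRANSFORM:P4(v=16,ok=T), EMIT:P3(v=0,ok=F)] out:P2(v=36); bubbles=2
Tick 8: [PARSE:-, VALIDATE:-, TRANSFORM:-, EMIT:P4(v=16,ok=T)] out:P3(v=0); bubbles=3
Tick 9: [PARSE:-, VALIDATE:-, TRANSFORM:-, EMIT:-] out:P4(v=16); bubbles=4
Total bubble-slots: 20

Answer: 20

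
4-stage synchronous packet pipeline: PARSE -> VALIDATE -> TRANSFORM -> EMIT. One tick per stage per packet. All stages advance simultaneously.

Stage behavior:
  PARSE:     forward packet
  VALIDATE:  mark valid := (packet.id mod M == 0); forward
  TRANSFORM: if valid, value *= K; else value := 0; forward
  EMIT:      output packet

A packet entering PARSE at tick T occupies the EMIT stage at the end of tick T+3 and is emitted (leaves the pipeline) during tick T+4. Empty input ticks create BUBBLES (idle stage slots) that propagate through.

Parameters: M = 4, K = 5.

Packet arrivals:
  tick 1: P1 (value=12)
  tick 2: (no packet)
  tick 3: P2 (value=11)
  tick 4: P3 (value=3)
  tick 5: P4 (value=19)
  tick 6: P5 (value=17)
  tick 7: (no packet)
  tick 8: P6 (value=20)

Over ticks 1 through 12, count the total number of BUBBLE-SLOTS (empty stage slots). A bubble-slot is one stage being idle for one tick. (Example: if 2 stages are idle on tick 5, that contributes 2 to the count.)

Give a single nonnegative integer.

Answer: 24

Derivation:
Tick 1: [PARSE:P1(v=12,ok=F), VALIDATE:-, TRANSFORM:-, EMIT:-] out:-; bubbles=3
Tick 2: [PARSE:-, VALIDATE:P1(v=12,ok=F), TRANSFORM:-, EMIT:-] out:-; bubbles=3
Tick 3: [PARSE:P2(v=11,ok=F), VALIDATE:-, TRANSFORM:P1(v=0,ok=F), EMIT:-] out:-; bubbles=2
Tick 4: [PARSE:P3(v=3,ok=F), VALIDATE:P2(v=11,ok=F), TRANSFORM:-, EMIT:P1(v=0,ok=F)] out:-; bubbles=1
Tick 5: [PARSE:P4(v=19,ok=F), VALIDATE:P3(v=3,ok=F), TRANSFORM:P2(v=0,ok=F), EMIT:-] out:P1(v=0); bubbles=1
Tick 6: [PARSE:P5(v=17,ok=F), VALIDATE:P4(v=19,ok=T), TRANSFORM:P3(v=0,ok=F), EMIT:P2(v=0,ok=F)] out:-; bubbles=0
Tick 7: [PARSE:-, VALIDATE:P5(v=17,ok=F), TRANSFORM:P4(v=95,ok=T), EMIT:P3(v=0,ok=F)] out:P2(v=0); bubbles=1
Tick 8: [PARSE:P6(v=20,ok=F), VALIDATE:-, TRANSFORM:P5(v=0,ok=F), EMIT:P4(v=95,ok=T)] out:P3(v=0); bubbles=1
Tick 9: [PARSE:-, VALIDATE:P6(v=20,ok=F), TRANSFORM:-, EMIT:P5(v=0,ok=F)] out:P4(v=95); bubbles=2
Tick 10: [PARSE:-, VALIDATE:-, TRANSFORM:P6(v=0,ok=F), EMIT:-] out:P5(v=0); bubbles=3
Tick 11: [PARSE:-, VALIDATE:-, TRANSFORM:-, EMIT:P6(v=0,ok=F)] out:-; bubbles=3
Tick 12: [PARSE:-, VALIDATE:-, TRANSFORM:-, EMIT:-] out:P6(v=0); bubbles=4
Total bubble-slots: 24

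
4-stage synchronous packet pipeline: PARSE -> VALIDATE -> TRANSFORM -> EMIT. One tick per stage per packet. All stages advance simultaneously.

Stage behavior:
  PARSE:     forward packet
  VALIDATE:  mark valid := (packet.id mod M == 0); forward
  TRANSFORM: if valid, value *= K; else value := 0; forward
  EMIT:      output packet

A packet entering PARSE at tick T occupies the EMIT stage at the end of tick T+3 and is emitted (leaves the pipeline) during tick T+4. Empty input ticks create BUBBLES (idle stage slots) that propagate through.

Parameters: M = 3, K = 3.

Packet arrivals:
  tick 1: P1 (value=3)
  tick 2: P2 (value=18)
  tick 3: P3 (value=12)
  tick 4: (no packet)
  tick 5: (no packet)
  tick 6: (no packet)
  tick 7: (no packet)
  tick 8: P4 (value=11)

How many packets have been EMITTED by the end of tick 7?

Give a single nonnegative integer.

Answer: 3

Derivation:
Tick 1: [PARSE:P1(v=3,ok=F), VALIDATE:-, TRANSFORM:-, EMIT:-] out:-; in:P1
Tick 2: [PARSE:P2(v=18,ok=F), VALIDATE:P1(v=3,ok=F), TRANSFORM:-, EMIT:-] out:-; in:P2
Tick 3: [PARSE:P3(v=12,ok=F), VALIDATE:P2(v=18,ok=F), TRANSFORM:P1(v=0,ok=F), EMIT:-] out:-; in:P3
Tick 4: [PARSE:-, VALIDATE:P3(v=12,ok=T), TRANSFORM:P2(v=0,ok=F), EMIT:P1(v=0,ok=F)] out:-; in:-
Tick 5: [PARSE:-, VALIDATE:-, TRANSFORM:P3(v=36,ok=T), EMIT:P2(v=0,ok=F)] out:P1(v=0); in:-
Tick 6: [PARSE:-, VALIDATE:-, TRANSFORM:-, EMIT:P3(v=36,ok=T)] out:P2(v=0); in:-
Tick 7: [PARSE:-, VALIDATE:-, TRANSFORM:-, EMIT:-] out:P3(v=36); in:-
Emitted by tick 7: ['P1', 'P2', 'P3']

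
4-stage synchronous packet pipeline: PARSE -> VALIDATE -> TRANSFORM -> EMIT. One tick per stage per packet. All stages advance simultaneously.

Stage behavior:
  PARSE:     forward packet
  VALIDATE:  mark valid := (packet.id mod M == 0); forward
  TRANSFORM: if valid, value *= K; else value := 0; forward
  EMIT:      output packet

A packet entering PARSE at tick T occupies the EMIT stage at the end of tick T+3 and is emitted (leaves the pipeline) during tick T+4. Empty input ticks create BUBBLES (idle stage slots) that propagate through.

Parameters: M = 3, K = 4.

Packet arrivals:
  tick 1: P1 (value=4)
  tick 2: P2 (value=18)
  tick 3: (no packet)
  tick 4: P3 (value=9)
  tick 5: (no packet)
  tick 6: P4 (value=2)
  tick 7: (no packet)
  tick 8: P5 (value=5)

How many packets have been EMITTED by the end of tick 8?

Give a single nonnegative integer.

Tick 1: [PARSE:P1(v=4,ok=F), VALIDATE:-, TRANSFORM:-, EMIT:-] out:-; in:P1
Tick 2: [PARSE:P2(v=18,ok=F), VALIDATE:P1(v=4,ok=F), TRANSFORM:-, EMIT:-] out:-; in:P2
Tick 3: [PARSE:-, VALIDATE:P2(v=18,ok=F), TRANSFORM:P1(v=0,ok=F), EMIT:-] out:-; in:-
Tick 4: [PARSE:P3(v=9,ok=F), VALIDATE:-, TRANSFORM:P2(v=0,ok=F), EMIT:P1(v=0,ok=F)] out:-; in:P3
Tick 5: [PARSE:-, VALIDATE:P3(v=9,ok=T), TRANSFORM:-, EMIT:P2(v=0,ok=F)] out:P1(v=0); in:-
Tick 6: [PARSE:P4(v=2,ok=F), VALIDATE:-, TRANSFORM:P3(v=36,ok=T), EMIT:-] out:P2(v=0); in:P4
Tick 7: [PARSE:-, VALIDATE:P4(v=2,ok=F), TRANSFORM:-, EMIT:P3(v=36,ok=T)] out:-; in:-
Tick 8: [PARSE:P5(v=5,ok=F), VALIDATE:-, TRANSFORM:P4(v=0,ok=F), EMIT:-] out:P3(v=36); in:P5
Emitted by tick 8: ['P1', 'P2', 'P3']

Answer: 3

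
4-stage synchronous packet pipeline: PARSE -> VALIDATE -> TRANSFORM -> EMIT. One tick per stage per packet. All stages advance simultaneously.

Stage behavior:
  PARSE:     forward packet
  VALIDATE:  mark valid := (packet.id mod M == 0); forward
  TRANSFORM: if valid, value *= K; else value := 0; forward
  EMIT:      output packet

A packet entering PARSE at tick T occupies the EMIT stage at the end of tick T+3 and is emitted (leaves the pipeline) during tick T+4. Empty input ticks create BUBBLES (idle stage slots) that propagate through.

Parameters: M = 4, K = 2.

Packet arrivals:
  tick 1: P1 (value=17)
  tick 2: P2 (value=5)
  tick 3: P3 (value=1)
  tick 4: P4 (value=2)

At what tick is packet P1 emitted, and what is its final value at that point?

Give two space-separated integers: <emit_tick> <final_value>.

Answer: 5 0

Derivation:
Tick 1: [PARSE:P1(v=17,ok=F), VALIDATE:-, TRANSFORM:-, EMIT:-] out:-; in:P1
Tick 2: [PARSE:P2(v=5,ok=F), VALIDATE:P1(v=17,ok=F), TRANSFORM:-, EMIT:-] out:-; in:P2
Tick 3: [PARSE:P3(v=1,ok=F), VALIDATE:P2(v=5,ok=F), TRANSFORM:P1(v=0,ok=F), EMIT:-] out:-; in:P3
Tick 4: [PARSE:P4(v=2,ok=F), VALIDATE:P3(v=1,ok=F), TRANSFORM:P2(v=0,ok=F), EMIT:P1(v=0,ok=F)] out:-; in:P4
Tick 5: [PARSE:-, VALIDATE:P4(v=2,ok=T), TRANSFORM:P3(v=0,ok=F), EMIT:P2(v=0,ok=F)] out:P1(v=0); in:-
Tick 6: [PARSE:-, VALIDATE:-, TRANSFORM:P4(v=4,ok=T), EMIT:P3(v=0,ok=F)] out:P2(v=0); in:-
Tick 7: [PARSE:-, VALIDATE:-, TRANSFORM:-, EMIT:P4(v=4,ok=T)] out:P3(v=0); in:-
Tick 8: [PARSE:-, VALIDATE:-, TRANSFORM:-, EMIT:-] out:P4(v=4); in:-
P1: arrives tick 1, valid=False (id=1, id%4=1), emit tick 5, final value 0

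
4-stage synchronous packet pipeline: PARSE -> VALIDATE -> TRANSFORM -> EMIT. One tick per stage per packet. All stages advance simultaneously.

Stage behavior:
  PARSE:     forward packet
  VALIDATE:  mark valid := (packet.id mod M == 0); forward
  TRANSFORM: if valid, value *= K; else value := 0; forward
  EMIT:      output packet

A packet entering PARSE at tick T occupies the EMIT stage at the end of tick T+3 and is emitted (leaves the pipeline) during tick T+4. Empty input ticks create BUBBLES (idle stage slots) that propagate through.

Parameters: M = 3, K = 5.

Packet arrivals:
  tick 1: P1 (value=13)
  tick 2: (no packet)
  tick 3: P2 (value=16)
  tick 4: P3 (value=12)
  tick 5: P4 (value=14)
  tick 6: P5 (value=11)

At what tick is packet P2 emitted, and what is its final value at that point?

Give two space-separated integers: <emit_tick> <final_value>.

Tick 1: [PARSE:P1(v=13,ok=F), VALIDATE:-, TRANSFORM:-, EMIT:-] out:-; in:P1
Tick 2: [PARSE:-, VALIDATE:P1(v=13,ok=F), TRANSFORM:-, EMIT:-] out:-; in:-
Tick 3: [PARSE:P2(v=16,ok=F), VALIDATE:-, TRANSFORM:P1(v=0,ok=F), EMIT:-] out:-; in:P2
Tick 4: [PARSE:P3(v=12,ok=F), VALIDATE:P2(v=16,ok=F), TRANSFORM:-, EMIT:P1(v=0,ok=F)] out:-; in:P3
Tick 5: [PARSE:P4(v=14,ok=F), VALIDATE:P3(v=12,ok=T), TRANSFORM:P2(v=0,ok=F), EMIT:-] out:P1(v=0); in:P4
Tick 6: [PARSE:P5(v=11,ok=F), VALIDATE:P4(v=14,ok=F), TRANSFORM:P3(v=60,ok=T), EMIT:P2(v=0,ok=F)] out:-; in:P5
Tick 7: [PARSE:-, VALIDATE:P5(v=11,ok=F), TRANSFORM:P4(v=0,ok=F), EMIT:P3(v=60,ok=T)] out:P2(v=0); in:-
Tick 8: [PARSE:-, VALIDATE:-, TRANSFORM:P5(v=0,ok=F), EMIT:P4(v=0,ok=F)] out:P3(v=60); in:-
Tick 9: [PARSE:-, VALIDATE:-, TRANSFORM:-, EMIT:P5(v=0,ok=F)] out:P4(v=0); in:-
Tick 10: [PARSE:-, VALIDATE:-, TRANSFORM:-, EMIT:-] out:P5(v=0); in:-
P2: arrives tick 3, valid=False (id=2, id%3=2), emit tick 7, final value 0

Answer: 7 0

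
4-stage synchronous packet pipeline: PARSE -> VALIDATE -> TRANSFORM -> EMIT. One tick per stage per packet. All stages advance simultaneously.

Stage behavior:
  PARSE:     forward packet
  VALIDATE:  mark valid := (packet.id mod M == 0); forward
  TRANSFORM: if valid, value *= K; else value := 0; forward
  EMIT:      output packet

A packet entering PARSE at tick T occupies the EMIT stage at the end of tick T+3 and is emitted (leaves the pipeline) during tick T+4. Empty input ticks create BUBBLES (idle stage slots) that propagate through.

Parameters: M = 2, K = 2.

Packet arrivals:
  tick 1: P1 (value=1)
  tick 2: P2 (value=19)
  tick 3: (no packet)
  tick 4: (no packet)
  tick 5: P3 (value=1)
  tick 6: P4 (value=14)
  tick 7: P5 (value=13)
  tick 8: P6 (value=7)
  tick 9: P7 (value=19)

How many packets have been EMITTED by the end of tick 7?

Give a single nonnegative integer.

Tick 1: [PARSE:P1(v=1,ok=F), VALIDATE:-, TRANSFORM:-, EMIT:-] out:-; in:P1
Tick 2: [PARSE:P2(v=19,ok=F), VALIDATE:P1(v=1,ok=F), TRANSFORM:-, EMIT:-] out:-; in:P2
Tick 3: [PARSE:-, VALIDATE:P2(v=19,ok=T), TRANSFORM:P1(v=0,ok=F), EMIT:-] out:-; in:-
Tick 4: [PARSE:-, VALIDATE:-, TRANSFORM:P2(v=38,ok=T), EMIT:P1(v=0,ok=F)] out:-; in:-
Tick 5: [PARSE:P3(v=1,ok=F), VALIDATE:-, TRANSFORM:-, EMIT:P2(v=38,ok=T)] out:P1(v=0); in:P3
Tick 6: [PARSE:P4(v=14,ok=F), VALIDATE:P3(v=1,ok=F), TRANSFORM:-, EMIT:-] out:P2(v=38); in:P4
Tick 7: [PARSE:P5(v=13,ok=F), VALIDATE:P4(v=14,ok=T), TRANSFORM:P3(v=0,ok=F), EMIT:-] out:-; in:P5
Emitted by tick 7: ['P1', 'P2']

Answer: 2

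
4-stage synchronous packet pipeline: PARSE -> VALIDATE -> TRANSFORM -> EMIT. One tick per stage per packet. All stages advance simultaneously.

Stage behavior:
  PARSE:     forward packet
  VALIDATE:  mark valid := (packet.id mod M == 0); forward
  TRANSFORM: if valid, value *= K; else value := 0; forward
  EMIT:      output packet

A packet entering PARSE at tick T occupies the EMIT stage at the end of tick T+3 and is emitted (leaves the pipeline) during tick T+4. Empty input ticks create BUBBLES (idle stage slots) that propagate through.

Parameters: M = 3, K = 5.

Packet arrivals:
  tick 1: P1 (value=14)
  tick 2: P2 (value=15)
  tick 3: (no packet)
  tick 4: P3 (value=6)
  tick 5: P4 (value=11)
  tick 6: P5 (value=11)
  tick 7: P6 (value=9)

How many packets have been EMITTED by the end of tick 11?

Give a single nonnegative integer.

Answer: 6

Derivation:
Tick 1: [PARSE:P1(v=14,ok=F), VALIDATE:-, TRANSFORM:-, EMIT:-] out:-; in:P1
Tick 2: [PARSE:P2(v=15,ok=F), VALIDATE:P1(v=14,ok=F), TRANSFORM:-, EMIT:-] out:-; in:P2
Tick 3: [PARSE:-, VALIDATE:P2(v=15,ok=F), TRANSFORM:P1(v=0,ok=F), EMIT:-] out:-; in:-
Tick 4: [PARSE:P3(v=6,ok=F), VALIDATE:-, TRANSFORM:P2(v=0,ok=F), EMIT:P1(v=0,ok=F)] out:-; in:P3
Tick 5: [PARSE:P4(v=11,ok=F), VALIDATE:P3(v=6,ok=T), TRANSFORM:-, EMIT:P2(v=0,ok=F)] out:P1(v=0); in:P4
Tick 6: [PARSE:P5(v=11,ok=F), VALIDATE:P4(v=11,ok=F), TRANSFORM:P3(v=30,ok=T), EMIT:-] out:P2(v=0); in:P5
Tick 7: [PARSE:P6(v=9,ok=F), VALIDATE:P5(v=11,ok=F), TRANSFORM:P4(v=0,ok=F), EMIT:P3(v=30,ok=T)] out:-; in:P6
Tick 8: [PARSE:-, VALIDATE:P6(v=9,ok=T), TRANSFORM:P5(v=0,ok=F), EMIT:P4(v=0,ok=F)] out:P3(v=30); in:-
Tick 9: [PARSE:-, VALIDATE:-, TRANSFORM:P6(v=45,ok=T), EMIT:P5(v=0,ok=F)] out:P4(v=0); in:-
Tick 10: [PARSE:-, VALIDATE:-, TRANSFORM:-, EMIT:P6(v=45,ok=T)] out:P5(v=0); in:-
Tick 11: [PARSE:-, VALIDATE:-, TRANSFORM:-, EMIT:-] out:P6(v=45); in:-
Emitted by tick 11: ['P1', 'P2', 'P3', 'P4', 'P5', 'P6']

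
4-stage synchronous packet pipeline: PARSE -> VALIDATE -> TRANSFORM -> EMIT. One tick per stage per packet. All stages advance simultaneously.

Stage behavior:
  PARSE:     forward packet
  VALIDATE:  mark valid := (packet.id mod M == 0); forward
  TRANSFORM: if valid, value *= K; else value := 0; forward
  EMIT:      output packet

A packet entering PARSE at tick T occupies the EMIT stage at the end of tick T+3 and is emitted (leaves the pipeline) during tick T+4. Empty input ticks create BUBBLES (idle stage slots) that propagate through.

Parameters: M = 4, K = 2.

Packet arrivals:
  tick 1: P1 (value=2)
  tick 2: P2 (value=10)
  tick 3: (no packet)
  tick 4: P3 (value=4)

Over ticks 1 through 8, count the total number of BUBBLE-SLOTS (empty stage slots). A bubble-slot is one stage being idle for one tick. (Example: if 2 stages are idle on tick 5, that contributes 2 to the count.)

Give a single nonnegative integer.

Answer: 20

Derivation:
Tick 1: [PARSE:P1(v=2,ok=F), VALIDATE:-, TRANSFORM:-, EMIT:-] out:-; bubbles=3
Tick 2: [PARSE:P2(v=10,ok=F), VALIDATE:P1(v=2,ok=F), TRANSFORM:-, EMIT:-] out:-; bubbles=2
Tick 3: [PARSE:-, VALIDATE:P2(v=10,ok=F), TRANSFORM:P1(v=0,ok=F), EMIT:-] out:-; bubbles=2
Tick 4: [PARSE:P3(v=4,ok=F), VALIDATE:-, TRANSFORM:P2(v=0,ok=F), EMIT:P1(v=0,ok=F)] out:-; bubbles=1
Tick 5: [PARSE:-, VALIDATE:P3(v=4,ok=F), TRANSFORM:-, EMIT:P2(v=0,ok=F)] out:P1(v=0); bubbles=2
Tick 6: [PARSE:-, VALIDATE:-, TRANSFORM:P3(v=0,ok=F), EMIT:-] out:P2(v=0); bubbles=3
Tick 7: [PARSE:-, VALIDATE:-, TRANSFORM:-, EMIT:P3(v=0,ok=F)] out:-; bubbles=3
Tick 8: [PARSE:-, VALIDATE:-, TRANSFORM:-, EMIT:-] out:P3(v=0); bubbles=4
Total bubble-slots: 20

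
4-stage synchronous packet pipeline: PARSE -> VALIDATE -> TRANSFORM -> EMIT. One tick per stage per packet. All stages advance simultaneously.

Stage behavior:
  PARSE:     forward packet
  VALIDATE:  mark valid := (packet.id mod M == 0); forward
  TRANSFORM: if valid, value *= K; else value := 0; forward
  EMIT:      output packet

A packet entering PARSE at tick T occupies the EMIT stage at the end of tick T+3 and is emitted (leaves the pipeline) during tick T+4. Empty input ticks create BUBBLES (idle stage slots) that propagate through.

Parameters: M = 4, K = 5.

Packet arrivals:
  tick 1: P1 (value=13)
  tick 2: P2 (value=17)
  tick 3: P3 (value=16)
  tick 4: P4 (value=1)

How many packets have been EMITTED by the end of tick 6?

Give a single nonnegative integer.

Answer: 2

Derivation:
Tick 1: [PARSE:P1(v=13,ok=F), VALIDATE:-, TRANSFORM:-, EMIT:-] out:-; in:P1
Tick 2: [PARSE:P2(v=17,ok=F), VALIDATE:P1(v=13,ok=F), TRANSFORM:-, EMIT:-] out:-; in:P2
Tick 3: [PARSE:P3(v=16,ok=F), VALIDATE:P2(v=17,ok=F), TRANSFORM:P1(v=0,ok=F), EMIT:-] out:-; in:P3
Tick 4: [PARSE:P4(v=1,ok=F), VALIDATE:P3(v=16,ok=F), TRANSFORM:P2(v=0,ok=F), EMIT:P1(v=0,ok=F)] out:-; in:P4
Tick 5: [PARSE:-, VALIDATE:P4(v=1,ok=T), TRANSFORM:P3(v=0,ok=F), EMIT:P2(v=0,ok=F)] out:P1(v=0); in:-
Tick 6: [PARSE:-, VALIDATE:-, TRANSFORM:P4(v=5,ok=T), EMIT:P3(v=0,ok=F)] out:P2(v=0); in:-
Emitted by tick 6: ['P1', 'P2']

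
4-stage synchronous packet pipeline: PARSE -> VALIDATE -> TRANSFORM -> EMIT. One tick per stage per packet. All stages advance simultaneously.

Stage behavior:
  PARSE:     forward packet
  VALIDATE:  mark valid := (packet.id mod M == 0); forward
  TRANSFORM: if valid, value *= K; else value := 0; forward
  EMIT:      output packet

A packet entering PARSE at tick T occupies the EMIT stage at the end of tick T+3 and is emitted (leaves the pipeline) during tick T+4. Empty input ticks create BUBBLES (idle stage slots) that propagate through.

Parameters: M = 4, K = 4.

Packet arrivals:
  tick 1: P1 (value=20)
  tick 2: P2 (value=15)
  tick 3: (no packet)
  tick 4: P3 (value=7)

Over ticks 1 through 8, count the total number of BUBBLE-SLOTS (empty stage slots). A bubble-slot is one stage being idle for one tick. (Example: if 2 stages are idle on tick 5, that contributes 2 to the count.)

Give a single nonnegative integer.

Tick 1: [PARSE:P1(v=20,ok=F), VALIDATE:-, TRANSFORM:-, EMIT:-] out:-; bubbles=3
Tick 2: [PARSE:P2(v=15,ok=F), VALIDATE:P1(v=20,ok=F), TRANSFORM:-, EMIT:-] out:-; bubbles=2
Tick 3: [PARSE:-, VALIDATE:P2(v=15,ok=F), TRANSFORM:P1(v=0,ok=F), EMIT:-] out:-; bubbles=2
Tick 4: [PARSE:P3(v=7,ok=F), VALIDATE:-, TRANSFORM:P2(v=0,ok=F), EMIT:P1(v=0,ok=F)] out:-; bubbles=1
Tick 5: [PARSE:-, VALIDATE:P3(v=7,ok=F), TRANSFORM:-, EMIT:P2(v=0,ok=F)] out:P1(v=0); bubbles=2
Tick 6: [PARSE:-, VALIDATE:-, TRANSFORM:P3(v=0,ok=F), EMIT:-] out:P2(v=0); bubbles=3
Tick 7: [PARSE:-, VALIDATE:-, TRANSFORM:-, EMIT:P3(v=0,ok=F)] out:-; bubbles=3
Tick 8: [PARSE:-, VALIDATE:-, TRANSFORM:-, EMIT:-] out:P3(v=0); bubbles=4
Total bubble-slots: 20

Answer: 20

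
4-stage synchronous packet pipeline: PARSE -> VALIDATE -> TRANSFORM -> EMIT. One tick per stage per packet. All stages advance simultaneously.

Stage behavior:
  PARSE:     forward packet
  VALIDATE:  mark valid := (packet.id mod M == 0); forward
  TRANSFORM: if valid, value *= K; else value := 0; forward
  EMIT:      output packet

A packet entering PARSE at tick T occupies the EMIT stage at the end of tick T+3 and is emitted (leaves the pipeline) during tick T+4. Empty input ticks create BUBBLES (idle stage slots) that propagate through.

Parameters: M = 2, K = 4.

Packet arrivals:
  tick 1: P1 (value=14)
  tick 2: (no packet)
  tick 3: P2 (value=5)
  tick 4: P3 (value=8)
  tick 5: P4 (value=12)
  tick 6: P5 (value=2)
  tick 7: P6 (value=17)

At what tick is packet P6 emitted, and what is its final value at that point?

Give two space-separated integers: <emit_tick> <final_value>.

Tick 1: [PARSE:P1(v=14,ok=F), VALIDATE:-, TRANSFORM:-, EMIT:-] out:-; in:P1
Tick 2: [PARSE:-, VALIDATE:P1(v=14,ok=F), TRANSFORM:-, EMIT:-] out:-; in:-
Tick 3: [PARSE:P2(v=5,ok=F), VALIDATE:-, TRANSFORM:P1(v=0,ok=F), EMIT:-] out:-; in:P2
Tick 4: [PARSE:P3(v=8,ok=F), VALIDATE:P2(v=5,ok=T), TRANSFORM:-, EMIT:P1(v=0,ok=F)] out:-; in:P3
Tick 5: [PARSE:P4(v=12,ok=F), VALIDATE:P3(v=8,ok=F), TRANSFORM:P2(v=20,ok=T), EMIT:-] out:P1(v=0); in:P4
Tick 6: [PARSE:P5(v=2,ok=F), VALIDATE:P4(v=12,ok=T), TRANSFORM:P3(v=0,ok=F), EMIT:P2(v=20,ok=T)] out:-; in:P5
Tick 7: [PARSE:P6(v=17,ok=F), VALIDATE:P5(v=2,ok=F), TRANSFORM:P4(v=48,ok=T), EMIT:P3(v=0,ok=F)] out:P2(v=20); in:P6
Tick 8: [PARSE:-, VALIDATE:P6(v=17,ok=T), TRANSFORM:P5(v=0,ok=F), EMIT:P4(v=48,ok=T)] out:P3(v=0); in:-
Tick 9: [PARSE:-, VALIDATE:-, TRANSFORM:P6(v=68,ok=T), EMIT:P5(v=0,ok=F)] out:P4(v=48); in:-
Tick 10: [PARSE:-, VALIDATE:-, TRANSFORM:-, EMIT:P6(v=68,ok=T)] out:P5(v=0); in:-
Tick 11: [PARSE:-, VALIDATE:-, TRANSFORM:-, EMIT:-] out:P6(v=68); in:-
P6: arrives tick 7, valid=True (id=6, id%2=0), emit tick 11, final value 68

Answer: 11 68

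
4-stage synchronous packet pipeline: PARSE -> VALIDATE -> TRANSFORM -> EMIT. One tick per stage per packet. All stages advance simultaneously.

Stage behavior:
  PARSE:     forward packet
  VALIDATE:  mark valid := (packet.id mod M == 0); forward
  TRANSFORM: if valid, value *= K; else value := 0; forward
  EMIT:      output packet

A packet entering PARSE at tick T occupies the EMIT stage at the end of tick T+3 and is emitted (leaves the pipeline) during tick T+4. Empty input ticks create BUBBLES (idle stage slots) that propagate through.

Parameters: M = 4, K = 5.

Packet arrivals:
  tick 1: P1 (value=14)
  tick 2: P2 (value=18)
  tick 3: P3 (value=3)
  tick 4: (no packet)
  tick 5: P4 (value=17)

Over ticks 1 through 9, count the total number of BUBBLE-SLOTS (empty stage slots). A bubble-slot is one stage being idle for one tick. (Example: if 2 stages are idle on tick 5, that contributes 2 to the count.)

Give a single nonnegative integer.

Answer: 20

Derivation:
Tick 1: [PARSE:P1(v=14,ok=F), VALIDATE:-, TRANSFORM:-, EMIT:-] out:-; bubbles=3
Tick 2: [PARSE:P2(v=18,ok=F), VALIDATE:P1(v=14,ok=F), TRANSFORM:-, EMIT:-] out:-; bubbles=2
Tick 3: [PARSE:P3(v=3,ok=F), VALIDATE:P2(v=18,ok=F), TRANSFORM:P1(v=0,ok=F), EMIT:-] out:-; bubbles=1
Tick 4: [PARSE:-, VALIDATE:P3(v=3,ok=F), TRANSFORM:P2(v=0,ok=F), EMIT:P1(v=0,ok=F)] out:-; bubbles=1
Tick 5: [PARSE:P4(v=17,ok=F), VALIDATE:-, TRANSFORM:P3(v=0,ok=F), EMIT:P2(v=0,ok=F)] out:P1(v=0); bubbles=1
Tick 6: [PARSE:-, VALIDATE:P4(v=17,ok=T), TRANSFORM:-, EMIT:P3(v=0,ok=F)] out:P2(v=0); bubbles=2
Tick 7: [PARSE:-, VALIDATE:-, TRANSFORM:P4(v=85,ok=T), EMIT:-] out:P3(v=0); bubbles=3
Tick 8: [PARSE:-, VALIDATE:-, TRANSFORM:-, EMIT:P4(v=85,ok=T)] out:-; bubbles=3
Tick 9: [PARSE:-, VALIDATE:-, TRANSFORM:-, EMIT:-] out:P4(v=85); bubbles=4
Total bubble-slots: 20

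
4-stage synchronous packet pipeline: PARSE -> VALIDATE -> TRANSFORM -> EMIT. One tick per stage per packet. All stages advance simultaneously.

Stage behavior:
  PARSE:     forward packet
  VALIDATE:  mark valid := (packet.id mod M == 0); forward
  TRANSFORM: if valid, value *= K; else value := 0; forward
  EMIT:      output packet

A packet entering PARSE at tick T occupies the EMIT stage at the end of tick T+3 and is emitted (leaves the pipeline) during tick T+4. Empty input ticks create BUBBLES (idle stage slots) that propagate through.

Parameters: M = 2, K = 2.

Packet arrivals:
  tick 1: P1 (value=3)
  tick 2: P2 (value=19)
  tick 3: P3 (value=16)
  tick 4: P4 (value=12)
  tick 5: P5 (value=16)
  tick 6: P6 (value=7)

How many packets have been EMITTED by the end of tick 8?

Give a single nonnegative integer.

Answer: 4

Derivation:
Tick 1: [PARSE:P1(v=3,ok=F), VALIDATE:-, TRANSFORM:-, EMIT:-] out:-; in:P1
Tick 2: [PARSE:P2(v=19,ok=F), VALIDATE:P1(v=3,ok=F), TRANSFORM:-, EMIT:-] out:-; in:P2
Tick 3: [PARSE:P3(v=16,ok=F), VALIDATE:P2(v=19,ok=T), TRANSFORM:P1(v=0,ok=F), EMIT:-] out:-; in:P3
Tick 4: [PARSE:P4(v=12,ok=F), VALIDATE:P3(v=16,ok=F), TRANSFORM:P2(v=38,ok=T), EMIT:P1(v=0,ok=F)] out:-; in:P4
Tick 5: [PARSE:P5(v=16,ok=F), VALIDATE:P4(v=12,ok=T), TRANSFORM:P3(v=0,ok=F), EMIT:P2(v=38,ok=T)] out:P1(v=0); in:P5
Tick 6: [PARSE:P6(v=7,ok=F), VALIDATE:P5(v=16,ok=F), TRANSFORM:P4(v=24,ok=T), EMIT:P3(v=0,ok=F)] out:P2(v=38); in:P6
Tick 7: [PARSE:-, VALIDATE:P6(v=7,ok=T), TRANSFORM:P5(v=0,ok=F), EMIT:P4(v=24,ok=T)] out:P3(v=0); in:-
Tick 8: [PARSE:-, VALIDATE:-, TRANSFORM:P6(v=14,ok=T), EMIT:P5(v=0,ok=F)] out:P4(v=24); in:-
Emitted by tick 8: ['P1', 'P2', 'P3', 'P4']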